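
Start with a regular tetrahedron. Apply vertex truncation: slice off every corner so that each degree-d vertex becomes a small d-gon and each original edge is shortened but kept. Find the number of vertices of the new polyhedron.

The base solid has V = 4, E = 6, F = 4.
Truncation replaces each original edge-end by a new vertex, so V′ = 2E = 12.
Each original edge survives, and each old vertex of degree d contributes d new edges; summing degrees gives Σd = 2E, so E′ = E + 2E = 3E = 18.
Each original face survives and each original vertex becomes one new face: F′ = F + V = 8.

12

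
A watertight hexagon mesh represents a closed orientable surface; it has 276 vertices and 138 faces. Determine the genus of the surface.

1

Every face is a hexagon, so 2E = 6·138 = 828, giving E = 414.
χ = V − E + F = 276 − 414 + 138 = 0.
For a closed orientable surface χ = 2 − 2g, so g = (2 − (0))/2 = 1.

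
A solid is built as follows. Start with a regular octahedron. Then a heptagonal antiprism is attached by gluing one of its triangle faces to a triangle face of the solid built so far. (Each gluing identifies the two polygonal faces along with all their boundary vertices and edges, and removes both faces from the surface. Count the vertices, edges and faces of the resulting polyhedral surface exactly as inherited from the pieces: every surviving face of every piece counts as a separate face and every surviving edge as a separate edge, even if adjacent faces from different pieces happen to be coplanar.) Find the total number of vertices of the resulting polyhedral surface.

A regular octahedron: V=6, E=12, F=8.
Attach a heptagonal antiprism (V=14, E=28, F=16) along a 3-gon: merge 3 vertices and 3 edges, delete both glued faces → V=17, E=37, F=22.
Check: V − E + F = 17 − 37 + 22 = 2.

17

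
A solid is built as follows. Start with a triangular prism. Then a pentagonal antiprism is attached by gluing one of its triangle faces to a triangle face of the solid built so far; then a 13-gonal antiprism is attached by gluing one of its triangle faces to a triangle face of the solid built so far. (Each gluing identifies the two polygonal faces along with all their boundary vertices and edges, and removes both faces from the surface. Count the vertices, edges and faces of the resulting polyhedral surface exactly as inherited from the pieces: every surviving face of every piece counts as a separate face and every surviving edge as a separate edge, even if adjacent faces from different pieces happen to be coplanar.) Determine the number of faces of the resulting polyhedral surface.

41

A triangular prism: V=6, E=9, F=5.
Attach a pentagonal antiprism (V=10, E=20, F=12) along a 3-gon: merge 3 vertices and 3 edges, delete both glued faces → V=13, E=26, F=15.
Attach a 13-gonal antiprism (V=26, E=52, F=28) along a 3-gon: merge 3 vertices and 3 edges, delete both glued faces → V=36, E=75, F=41.
Check: V − E + F = 36 − 75 + 41 = 2.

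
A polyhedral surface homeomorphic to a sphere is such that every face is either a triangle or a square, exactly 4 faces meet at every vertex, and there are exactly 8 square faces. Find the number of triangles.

Let x be the number of triangles; then F = 8 + x.
Edge–face incidences: 2E = 4·8 + 3·x = 32 + 3x.
Every vertex has degree 4, so 4V = 2E.
Euler: V − E + F = 2 ⇒ (2E)/4 − E + (8 + x) = 2.
Multiply by 8: 2·(2E) − 4·(2E) + 8·(8 + x) = 16, i.e. 64 + 8x − 2·(32 + 3x) = 16.
Collecting terms: 2x = 16, so x = 8.
Then 2E = 32 + 3·8 = 56, so E = 28, V = 2E/4 = 14, F = 8 + 8 = 16.

8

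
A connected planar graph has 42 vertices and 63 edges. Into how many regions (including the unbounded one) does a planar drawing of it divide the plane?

Euler's formula for a connected plane graph: V − E + F = 2, so F = 2 − 42 + 63 = 23.

23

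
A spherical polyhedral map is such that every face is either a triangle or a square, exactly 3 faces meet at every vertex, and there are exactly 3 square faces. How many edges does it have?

9

Let x be the number of triangles; then F = 3 + x.
Edge–face incidences: 2E = 4·3 + 3·x = 12 + 3x.
Every vertex has degree 3, so 3V = 2E.
Euler: V − E + F = 2 ⇒ (2E)/3 − E + (3 + x) = 2.
Multiply by 6: 2·(2E) − 3·(2E) + 6·(3 + x) = 12, i.e. 18 + 6x − (12 + 3x) = 12.
Collecting terms: 3x + 6 = 12, so 3x = 6, so x = 2.
Then 2E = 12 + 3·2 = 18, so E = 9, V = 2E/3 = 6, F = 3 + 2 = 5.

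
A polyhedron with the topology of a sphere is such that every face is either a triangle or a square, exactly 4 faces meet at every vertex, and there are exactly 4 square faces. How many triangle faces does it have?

8

Let x be the number of triangles; then F = 4 + x.
Edge–face incidences: 2E = 4·4 + 3·x = 16 + 3x.
Every vertex has degree 4, so 4V = 2E.
Euler: V − E + F = 2 ⇒ (2E)/4 − E + (4 + x) = 2.
Multiply by 8: 2·(2E) − 4·(2E) + 8·(4 + x) = 16, i.e. 32 + 8x − 2·(16 + 3x) = 16.
Collecting terms: 2x = 16, so x = 8.
Then 2E = 16 + 3·8 = 40, so E = 20, V = 2E/4 = 10, F = 4 + 8 = 12.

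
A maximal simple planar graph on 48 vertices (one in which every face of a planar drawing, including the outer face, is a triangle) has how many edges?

In a plane triangulation 3F = 2E and V − E + F = 2, so E = 3V − 6 = 3·48 − 6 = 138.

138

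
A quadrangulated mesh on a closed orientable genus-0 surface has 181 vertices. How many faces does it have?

χ = 2 − 2·0 = 2, and every face is a square so 4F = 2E.
V − E + F = 2 with E = 4F/2 gives 181 − (4/2 − 1)·F = 2, so F = 179 and E = 358.

179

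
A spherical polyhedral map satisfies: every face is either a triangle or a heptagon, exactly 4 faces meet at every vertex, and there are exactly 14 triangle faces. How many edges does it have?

28

Let x be the number of heptagons; then F = 14 + x.
Edge–face incidences: 2E = 3·14 + 7·x = 42 + 7x.
Every vertex has degree 4, so 4V = 2E.
Euler: V − E + F = 2 ⇒ (2E)/4 − E + (14 + x) = 2.
Multiply by 8: 2·(2E) − 4·(2E) + 8·(14 + x) = 16, i.e. 112 + 8x − 2·(42 + 7x) = 16.
Collecting terms: −6x + 28 = 16, so −6x = −12, so x = 2.
Then 2E = 42 + 7·2 = 56, so E = 28, V = 2E/4 = 14, F = 14 + 2 = 16.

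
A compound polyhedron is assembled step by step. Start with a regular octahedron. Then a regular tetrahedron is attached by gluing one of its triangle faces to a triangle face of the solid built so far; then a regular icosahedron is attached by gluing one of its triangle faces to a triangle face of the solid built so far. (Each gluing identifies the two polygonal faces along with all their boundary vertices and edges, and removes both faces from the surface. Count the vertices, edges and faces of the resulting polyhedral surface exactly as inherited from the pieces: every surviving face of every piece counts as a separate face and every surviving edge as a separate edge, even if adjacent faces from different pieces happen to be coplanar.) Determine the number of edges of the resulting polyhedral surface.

42

A regular octahedron: V=6, E=12, F=8.
Attach a regular tetrahedron (V=4, E=6, F=4) along a 3-gon: merge 3 vertices and 3 edges, delete both glued faces → V=7, E=15, F=10.
Attach a regular icosahedron (V=12, E=30, F=20) along a 3-gon: merge 3 vertices and 3 edges, delete both glued faces → V=16, E=42, F=28.
Check: V − E + F = 16 − 42 + 28 = 2.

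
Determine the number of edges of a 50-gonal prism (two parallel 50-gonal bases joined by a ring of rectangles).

A prism on an n-gon has two n-gon bases and n rectangular sides: V = 2·50 = 100, E = 3·50 = 150, F = 50 + 2 = 52.
Check: V − E + F = 100 − 150 + 52 = 2.

150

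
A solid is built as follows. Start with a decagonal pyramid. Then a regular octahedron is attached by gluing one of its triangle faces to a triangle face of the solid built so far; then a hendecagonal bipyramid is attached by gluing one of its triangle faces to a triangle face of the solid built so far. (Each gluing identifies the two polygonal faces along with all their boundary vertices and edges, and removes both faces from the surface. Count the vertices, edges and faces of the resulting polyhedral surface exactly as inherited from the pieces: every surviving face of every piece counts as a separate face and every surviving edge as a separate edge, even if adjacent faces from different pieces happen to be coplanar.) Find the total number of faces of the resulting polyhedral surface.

A decagonal pyramid: V=11, E=20, F=11.
Attach a regular octahedron (V=6, E=12, F=8) along a 3-gon: merge 3 vertices and 3 edges, delete both glued faces → V=14, E=29, F=17.
Attach a hendecagonal bipyramid (V=13, E=33, F=22) along a 3-gon: merge 3 vertices and 3 edges, delete both glued faces → V=24, E=59, F=37.
Check: V − E + F = 24 − 59 + 37 = 2.

37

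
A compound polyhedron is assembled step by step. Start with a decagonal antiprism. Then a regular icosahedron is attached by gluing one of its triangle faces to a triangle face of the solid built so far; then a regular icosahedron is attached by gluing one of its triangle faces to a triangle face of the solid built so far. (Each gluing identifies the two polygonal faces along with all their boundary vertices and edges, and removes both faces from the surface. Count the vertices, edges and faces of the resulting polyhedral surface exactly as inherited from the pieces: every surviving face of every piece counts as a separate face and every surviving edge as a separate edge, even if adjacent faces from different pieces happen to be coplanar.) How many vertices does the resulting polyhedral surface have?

A decagonal antiprism: V=20, E=40, F=22.
Attach a regular icosahedron (V=12, E=30, F=20) along a 3-gon: merge 3 vertices and 3 edges, delete both glued faces → V=29, E=67, F=40.
Attach a regular icosahedron (V=12, E=30, F=20) along a 3-gon: merge 3 vertices and 3 edges, delete both glued faces → V=38, E=94, F=58.
Check: V − E + F = 38 − 94 + 58 = 2.

38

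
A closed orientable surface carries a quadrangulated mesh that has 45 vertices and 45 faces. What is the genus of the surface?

Every face is a square, so 2E = 4·45 = 180, giving E = 90.
χ = V − E + F = 45 − 90 + 45 = 0.
For a closed orientable surface χ = 2 − 2g, so g = (2 − (0))/2 = 1.

1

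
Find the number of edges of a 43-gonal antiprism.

An antiprism on an n-gon has two n-gon caps and 2n triangles: V = 2·43 = 86, E = 4·43 = 172, F = 2·43 + 2 = 88.
Check: V − E + F = 86 − 172 + 88 = 2.

172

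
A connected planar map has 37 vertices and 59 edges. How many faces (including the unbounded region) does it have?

Euler's formula for a connected plane graph: V − E + F = 2, so F = 2 − 37 + 59 = 24.

24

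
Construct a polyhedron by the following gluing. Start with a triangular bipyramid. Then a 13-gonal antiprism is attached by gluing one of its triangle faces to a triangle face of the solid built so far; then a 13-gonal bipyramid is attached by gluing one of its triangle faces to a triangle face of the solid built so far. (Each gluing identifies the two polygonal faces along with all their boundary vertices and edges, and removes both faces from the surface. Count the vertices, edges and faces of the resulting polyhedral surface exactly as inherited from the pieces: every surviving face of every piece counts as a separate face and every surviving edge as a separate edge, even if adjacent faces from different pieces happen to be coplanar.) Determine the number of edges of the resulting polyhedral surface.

A triangular bipyramid: V=5, E=9, F=6.
Attach a 13-gonal antiprism (V=26, E=52, F=28) along a 3-gon: merge 3 vertices and 3 edges, delete both glued faces → V=28, E=58, F=32.
Attach a 13-gonal bipyramid (V=15, E=39, F=26) along a 3-gon: merge 3 vertices and 3 edges, delete both glued faces → V=40, E=94, F=56.
Check: V − E + F = 40 − 94 + 56 = 2.

94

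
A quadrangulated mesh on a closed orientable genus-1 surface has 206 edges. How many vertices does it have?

χ = 2 − 2·1 = 0, and every face is a square so 4F = 2E.
F = 2E/4 = 103. Then V = 0 + E − F = 0 + 206 − 103 = 103.

103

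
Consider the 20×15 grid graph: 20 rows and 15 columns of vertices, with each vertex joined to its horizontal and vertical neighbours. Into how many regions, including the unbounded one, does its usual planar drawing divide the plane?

267

The grid has V = 20·15 = 300 vertices and E = 20·14 + 15·19 = 565 edges.
F = 2 − V + E = 2 − 300 + 565 = 267.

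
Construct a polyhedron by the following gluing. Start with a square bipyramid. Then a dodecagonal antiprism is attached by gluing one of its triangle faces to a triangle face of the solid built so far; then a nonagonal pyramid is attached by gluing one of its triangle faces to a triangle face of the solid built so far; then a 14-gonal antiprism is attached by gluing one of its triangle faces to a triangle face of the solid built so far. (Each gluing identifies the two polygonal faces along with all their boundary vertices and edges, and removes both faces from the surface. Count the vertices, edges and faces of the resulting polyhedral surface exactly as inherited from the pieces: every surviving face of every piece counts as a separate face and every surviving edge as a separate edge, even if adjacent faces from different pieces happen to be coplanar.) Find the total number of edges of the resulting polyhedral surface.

A square bipyramid: V=6, E=12, F=8.
Attach a dodecagonal antiprism (V=24, E=48, F=26) along a 3-gon: merge 3 vertices and 3 edges, delete both glued faces → V=27, E=57, F=32.
Attach a nonagonal pyramid (V=10, E=18, F=10) along a 3-gon: merge 3 vertices and 3 edges, delete both glued faces → V=34, E=72, F=40.
Attach a 14-gonal antiprism (V=28, E=56, F=30) along a 3-gon: merge 3 vertices and 3 edges, delete both glued faces → V=59, E=125, F=68.
Check: V − E + F = 59 − 125 + 68 = 2.

125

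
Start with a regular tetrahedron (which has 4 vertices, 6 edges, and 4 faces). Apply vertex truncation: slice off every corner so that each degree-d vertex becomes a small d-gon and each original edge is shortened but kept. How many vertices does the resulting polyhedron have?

12

Truncation replaces each original edge-end by a new vertex, so V′ = 2E = 12.
Each original edge survives, and each old vertex of degree d contributes d new edges; summing degrees gives Σd = 2E, so E′ = E + 2E = 3E = 18.
Each original face survives and each original vertex becomes one new face: F′ = F + V = 8.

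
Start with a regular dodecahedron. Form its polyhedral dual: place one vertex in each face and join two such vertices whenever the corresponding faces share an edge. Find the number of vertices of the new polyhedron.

The base solid has V = 20, E = 30, F = 12.
The dual swaps V and F and preserves E: V′ = F = 12, E′ = E = 30, F′ = V = 20.

12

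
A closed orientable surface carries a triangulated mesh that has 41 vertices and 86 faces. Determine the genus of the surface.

2

Every face is a triangle, so 2E = 3·86 = 258, giving E = 129.
χ = V − E + F = 41 − 129 + 86 = -2.
For a closed orientable surface χ = 2 − 2g, so g = (2 − (-2))/2 = 2.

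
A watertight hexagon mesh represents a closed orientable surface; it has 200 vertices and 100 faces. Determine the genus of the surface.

Every face is a hexagon, so 2E = 6·100 = 600, giving E = 300.
χ = V − E + F = 200 − 300 + 100 = 0.
For a closed orientable surface χ = 2 − 2g, so g = (2 − (0))/2 = 1.

1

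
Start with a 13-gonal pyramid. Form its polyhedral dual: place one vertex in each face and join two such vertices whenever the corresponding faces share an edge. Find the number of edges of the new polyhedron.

The base solid has V = 14, E = 26, F = 14.
The dual swaps V and F and preserves E: V′ = F = 14, E′ = E = 26, F′ = V = 14.

26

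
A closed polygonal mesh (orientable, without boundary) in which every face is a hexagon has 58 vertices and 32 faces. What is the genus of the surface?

4

Every face is a hexagon, so 2E = 6·32 = 192, giving E = 96.
χ = V − E + F = 58 − 96 + 32 = -6.
For a closed orientable surface χ = 2 − 2g, so g = (2 − (-6))/2 = 4.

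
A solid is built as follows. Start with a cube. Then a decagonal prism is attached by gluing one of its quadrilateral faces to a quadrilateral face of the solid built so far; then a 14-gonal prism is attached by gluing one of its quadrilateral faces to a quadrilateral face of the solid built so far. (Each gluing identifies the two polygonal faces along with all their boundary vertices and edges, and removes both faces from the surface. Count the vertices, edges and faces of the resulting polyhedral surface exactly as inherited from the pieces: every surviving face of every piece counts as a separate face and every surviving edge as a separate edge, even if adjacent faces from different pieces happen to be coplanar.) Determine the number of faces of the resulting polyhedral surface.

A cube: V=8, E=12, F=6.
Attach a decagonal prism (V=20, E=30, F=12) along a 4-gon: merge 4 vertices and 4 edges, delete both glued faces → V=24, E=38, F=16.
Attach a 14-gonal prism (V=28, E=42, F=16) along a 4-gon: merge 4 vertices and 4 edges, delete both glued faces → V=48, E=76, F=30.
Check: V − E + F = 48 − 76 + 30 = 2.

30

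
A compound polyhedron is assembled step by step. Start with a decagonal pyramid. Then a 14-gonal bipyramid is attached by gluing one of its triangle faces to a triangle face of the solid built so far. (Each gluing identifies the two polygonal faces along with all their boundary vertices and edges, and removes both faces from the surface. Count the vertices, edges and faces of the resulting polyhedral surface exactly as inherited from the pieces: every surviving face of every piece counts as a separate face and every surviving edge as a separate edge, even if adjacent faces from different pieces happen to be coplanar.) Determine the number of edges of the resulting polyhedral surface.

A decagonal pyramid: V=11, E=20, F=11.
Attach a 14-gonal bipyramid (V=16, E=42, F=28) along a 3-gon: merge 3 vertices and 3 edges, delete both glued faces → V=24, E=59, F=37.
Check: V − E + F = 24 − 59 + 37 = 2.

59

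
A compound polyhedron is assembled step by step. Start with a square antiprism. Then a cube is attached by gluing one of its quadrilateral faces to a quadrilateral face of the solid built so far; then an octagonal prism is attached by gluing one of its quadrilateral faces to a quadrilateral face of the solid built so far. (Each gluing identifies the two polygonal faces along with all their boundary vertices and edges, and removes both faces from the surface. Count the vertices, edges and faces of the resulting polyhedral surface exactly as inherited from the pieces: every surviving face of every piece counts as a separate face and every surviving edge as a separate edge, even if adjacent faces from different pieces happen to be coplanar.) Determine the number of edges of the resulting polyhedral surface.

A square antiprism: V=8, E=16, F=10.
Attach a cube (V=8, E=12, F=6) along a 4-gon: merge 4 vertices and 4 edges, delete both glued faces → V=12, E=24, F=14.
Attach an octagonal prism (V=16, E=24, F=10) along a 4-gon: merge 4 vertices and 4 edges, delete both glued faces → V=24, E=44, F=22.
Check: V − E + F = 24 − 44 + 22 = 2.

44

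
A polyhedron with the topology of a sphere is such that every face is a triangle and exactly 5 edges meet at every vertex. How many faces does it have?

20

Each face has 3 edges and each edge borders two faces, so 2E = 3F.
Each vertex has degree 5, so 5V = 2E and hence V = 3F/5.
Euler: V − E + F = 2 ⇒ (3F/5) − (3F/2) + F = 2.
Multiply by 10: (6 − 15 + 10)F = 20, i.e. 1F = 20.
So F = 20, E = 3·20/2 = 30, V = 3·20/5 = 12.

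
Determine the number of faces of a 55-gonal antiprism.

112

An antiprism on an n-gon has two n-gon caps and 2n triangles: V = 2·55 = 110, E = 4·55 = 220, F = 2·55 + 2 = 112.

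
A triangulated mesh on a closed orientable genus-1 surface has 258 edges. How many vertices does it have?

χ = 2 − 2·1 = 0, and every face is a triangle so 3F = 2E.
F = 2E/3 = 172. Then V = 0 + E − F = 0 + 258 − 172 = 86.

86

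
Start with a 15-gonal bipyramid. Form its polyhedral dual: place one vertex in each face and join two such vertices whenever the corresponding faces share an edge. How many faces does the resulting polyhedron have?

17

The base solid has V = 17, E = 45, F = 30.
The dual swaps V and F and preserves E: V′ = F = 30, E′ = E = 45, F′ = V = 17.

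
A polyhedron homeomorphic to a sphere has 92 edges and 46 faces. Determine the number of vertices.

Here V − E + F = 2.
V = 2 + E − F = 2 + 92 − 46 = 48.

48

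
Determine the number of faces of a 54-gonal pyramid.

A pyramid on an n-gon base has one n-gon and n triangles: V = 54 + 1 = 55, E = 2·54 = 108, F = 54 + 1 = 55.

55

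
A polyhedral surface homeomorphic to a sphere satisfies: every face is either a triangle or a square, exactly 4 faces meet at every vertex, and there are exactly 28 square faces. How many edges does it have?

Let x be the number of triangles; then F = 28 + x.
Edge–face incidences: 2E = 4·28 + 3·x = 112 + 3x.
Every vertex has degree 4, so 4V = 2E.
Euler: V − E + F = 2 ⇒ (2E)/4 − E + (28 + x) = 2.
Multiply by 8: 2·(2E) − 4·(2E) + 8·(28 + x) = 16, i.e. 224 + 8x − 2·(112 + 3x) = 16.
Collecting terms: 2x = 16, so x = 8.
Then 2E = 112 + 3·8 = 136, so E = 68, V = 2E/4 = 34, F = 28 + 8 = 36.

68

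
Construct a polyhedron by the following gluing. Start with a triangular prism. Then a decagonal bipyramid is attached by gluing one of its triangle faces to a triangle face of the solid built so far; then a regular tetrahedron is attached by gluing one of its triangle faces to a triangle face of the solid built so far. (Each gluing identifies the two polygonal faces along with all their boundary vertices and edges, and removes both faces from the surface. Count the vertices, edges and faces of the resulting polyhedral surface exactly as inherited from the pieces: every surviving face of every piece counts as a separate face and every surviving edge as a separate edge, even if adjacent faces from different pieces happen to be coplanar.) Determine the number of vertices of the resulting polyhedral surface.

16

A triangular prism: V=6, E=9, F=5.
Attach a decagonal bipyramid (V=12, E=30, F=20) along a 3-gon: merge 3 vertices and 3 edges, delete both glued faces → V=15, E=36, F=23.
Attach a regular tetrahedron (V=4, E=6, F=4) along a 3-gon: merge 3 vertices and 3 edges, delete both glued faces → V=16, E=39, F=25.
Check: V − E + F = 16 − 39 + 25 = 2.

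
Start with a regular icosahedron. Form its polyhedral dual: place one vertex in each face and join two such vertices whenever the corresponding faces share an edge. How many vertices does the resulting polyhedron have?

The base solid has V = 12, E = 30, F = 20.
The dual swaps V and F and preserves E: V′ = F = 20, E′ = E = 30, F′ = V = 12.

20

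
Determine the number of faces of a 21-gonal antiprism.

44

An antiprism on an n-gon has two n-gon caps and 2n triangles: V = 2·21 = 42, E = 4·21 = 84, F = 2·21 + 2 = 44.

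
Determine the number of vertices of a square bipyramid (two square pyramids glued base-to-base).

6

A bipyramid over an n-gon has 2n triangular faces and n + 2 vertices: V = 4 + 2 = 6, E = 3·4 = 12, F = 2·4 = 8.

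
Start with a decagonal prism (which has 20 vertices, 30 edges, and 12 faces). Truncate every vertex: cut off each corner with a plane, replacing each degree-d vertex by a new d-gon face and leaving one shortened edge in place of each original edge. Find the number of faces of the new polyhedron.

Truncation replaces each original edge-end by a new vertex, so V′ = 2E = 60.
Each original edge survives, and each old vertex of degree d contributes d new edges; summing degrees gives Σd = 2E, so E′ = E + 2E = 3E = 90.
Each original face survives and each original vertex becomes one new face: F′ = F + V = 32.

32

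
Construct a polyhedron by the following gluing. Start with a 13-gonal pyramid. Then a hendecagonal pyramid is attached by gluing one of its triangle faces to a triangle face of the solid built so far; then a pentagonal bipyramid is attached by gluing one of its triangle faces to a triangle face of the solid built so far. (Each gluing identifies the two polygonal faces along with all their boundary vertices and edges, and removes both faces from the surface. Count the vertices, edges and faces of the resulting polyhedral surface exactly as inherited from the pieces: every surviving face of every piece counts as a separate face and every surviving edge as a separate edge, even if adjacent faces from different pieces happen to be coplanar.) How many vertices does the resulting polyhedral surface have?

A 13-gonal pyramid: V=14, E=26, F=14.
Attach a hendecagonal pyramid (V=12, E=22, F=12) along a 3-gon: merge 3 vertices and 3 edges, delete both glued faces → V=23, E=45, F=24.
Attach a pentagonal bipyramid (V=7, E=15, F=10) along a 3-gon: merge 3 vertices and 3 edges, delete both glued faces → V=27, E=57, F=32.
Check: V − E + F = 27 − 57 + 32 = 2.

27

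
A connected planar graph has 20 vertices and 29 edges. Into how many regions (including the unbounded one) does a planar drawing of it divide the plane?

11

Euler's formula for a connected plane graph: V − E + F = 2, so F = 2 − 20 + 29 = 11.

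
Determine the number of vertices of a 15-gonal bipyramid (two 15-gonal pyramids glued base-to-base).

A bipyramid over an n-gon has 2n triangular faces and n + 2 vertices: V = 15 + 2 = 17, E = 3·15 = 45, F = 2·15 = 30.
Check: V − E + F = 17 − 45 + 30 = 2.

17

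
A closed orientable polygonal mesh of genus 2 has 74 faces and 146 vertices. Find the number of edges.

222

For a closed orientable surface of genus 2, χ = 2 − 2·2 = -2.
E = V + F − (-2) = 146 + 74 − (-2) = 222.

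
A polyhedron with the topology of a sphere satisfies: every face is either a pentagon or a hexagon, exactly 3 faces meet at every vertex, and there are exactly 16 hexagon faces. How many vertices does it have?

52

Let x be the number of pentagons; then F = 16 + x.
Edge–face incidences: 2E = 6·16 + 5·x = 96 + 5x.
Every vertex has degree 3, so 3V = 2E.
Euler: V − E + F = 2 ⇒ (2E)/3 − E + (16 + x) = 2.
Multiply by 6: 2·(2E) − 3·(2E) + 6·(16 + x) = 12, i.e. 96 + 6x − (96 + 5x) = 12.
Collecting terms: x = 12.
Then 2E = 96 + 5·12 = 156, so E = 78, V = 2E/3 = 52, F = 16 + 12 = 28.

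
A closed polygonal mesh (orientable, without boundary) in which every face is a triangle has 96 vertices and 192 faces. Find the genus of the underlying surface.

Every face is a triangle, so 2E = 3·192 = 576, giving E = 288.
χ = V − E + F = 96 − 288 + 192 = 0.
For a closed orientable surface χ = 2 − 2g, so g = (2 − (0))/2 = 1.

1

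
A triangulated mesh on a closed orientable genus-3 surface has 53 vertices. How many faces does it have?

χ = 2 − 2·3 = -4, and every face is a triangle so 3F = 2E.
V − E + F = -4 with E = 3F/2 gives 53 − (3/2 − 1)·F = -4, so F = 114 and E = 171.

114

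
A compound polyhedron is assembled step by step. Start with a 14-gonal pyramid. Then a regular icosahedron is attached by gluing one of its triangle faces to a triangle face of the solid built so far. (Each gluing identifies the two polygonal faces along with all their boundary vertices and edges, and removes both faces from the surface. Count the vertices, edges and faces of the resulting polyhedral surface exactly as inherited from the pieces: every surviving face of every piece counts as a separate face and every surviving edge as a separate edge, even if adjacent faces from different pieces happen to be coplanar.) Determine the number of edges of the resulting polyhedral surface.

A 14-gonal pyramid: V=15, E=28, F=15.
Attach a regular icosahedron (V=12, E=30, F=20) along a 3-gon: merge 3 vertices and 3 edges, delete both glued faces → V=24, E=55, F=33.
Check: V − E + F = 24 − 55 + 33 = 2.

55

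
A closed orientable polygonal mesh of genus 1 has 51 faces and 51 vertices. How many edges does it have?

For a closed orientable surface of genus 1, χ = 2 − 2·1 = 0.
E = V + F − (0) = 51 + 51 − (0) = 102.

102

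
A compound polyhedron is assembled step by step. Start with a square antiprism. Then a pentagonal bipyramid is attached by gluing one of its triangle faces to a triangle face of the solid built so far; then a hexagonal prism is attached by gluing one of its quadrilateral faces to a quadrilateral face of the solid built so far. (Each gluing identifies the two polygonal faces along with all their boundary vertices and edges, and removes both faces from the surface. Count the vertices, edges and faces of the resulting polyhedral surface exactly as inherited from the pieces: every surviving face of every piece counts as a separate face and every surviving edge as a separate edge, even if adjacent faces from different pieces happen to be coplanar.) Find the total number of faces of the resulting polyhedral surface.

24

A square antiprism: V=8, E=16, F=10.
Attach a pentagonal bipyramid (V=7, E=15, F=10) along a 3-gon: merge 3 vertices and 3 edges, delete both glued faces → V=12, E=28, F=18.
Attach a hexagonal prism (V=12, E=18, F=8) along a 4-gon: merge 4 vertices and 4 edges, delete both glued faces → V=20, E=42, F=24.
Check: V − E + F = 20 − 42 + 24 = 2.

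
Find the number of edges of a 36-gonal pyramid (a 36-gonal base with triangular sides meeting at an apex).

A pyramid on an n-gon base has one n-gon and n triangles: V = 36 + 1 = 37, E = 2·36 = 72, F = 36 + 1 = 37.

72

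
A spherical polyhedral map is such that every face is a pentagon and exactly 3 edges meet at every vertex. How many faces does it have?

12

Each face has 5 edges and each edge borders two faces, so 2E = 5F.
Each vertex has degree 3, so 3V = 2E and hence V = 5F/3.
Euler: V − E + F = 2 ⇒ (5F/3) − (5F/2) + F = 2.
Multiply by 6: (10 − 15 + 6)F = 12, i.e. 1F = 12.
So F = 12, E = 5·12/2 = 30, V = 5·12/3 = 20.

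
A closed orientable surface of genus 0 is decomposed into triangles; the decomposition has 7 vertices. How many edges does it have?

χ = 2 − 2·0 = 2, and every face is a triangle so 3F = 2E.
V − E + F = 2 with E = 3F/2 gives 7 − (3/2 − 1)·F = 2, so F = 10 and E = 15.

15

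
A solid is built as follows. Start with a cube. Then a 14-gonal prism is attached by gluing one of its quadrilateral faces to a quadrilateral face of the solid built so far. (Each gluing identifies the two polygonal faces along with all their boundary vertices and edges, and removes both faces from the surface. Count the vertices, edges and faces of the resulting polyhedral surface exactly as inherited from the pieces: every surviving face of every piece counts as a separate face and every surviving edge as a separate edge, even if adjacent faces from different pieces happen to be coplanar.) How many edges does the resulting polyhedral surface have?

50

A cube: V=8, E=12, F=6.
Attach a 14-gonal prism (V=28, E=42, F=16) along a 4-gon: merge 4 vertices and 4 edges, delete both glued faces → V=32, E=50, F=20.
Check: V − E + F = 32 − 50 + 20 = 2.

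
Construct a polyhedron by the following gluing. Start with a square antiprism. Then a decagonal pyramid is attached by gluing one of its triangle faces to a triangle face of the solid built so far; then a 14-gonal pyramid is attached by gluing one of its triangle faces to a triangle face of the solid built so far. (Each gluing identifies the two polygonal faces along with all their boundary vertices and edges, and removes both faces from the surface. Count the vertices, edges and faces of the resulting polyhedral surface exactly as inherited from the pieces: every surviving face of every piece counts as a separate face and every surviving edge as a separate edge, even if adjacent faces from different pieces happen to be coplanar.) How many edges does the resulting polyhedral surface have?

A square antiprism: V=8, E=16, F=10.
Attach a decagonal pyramid (V=11, E=20, F=11) along a 3-gon: merge 3 vertices and 3 edges, delete both glued faces → V=16, E=33, F=19.
Attach a 14-gonal pyramid (V=15, E=28, F=15) along a 3-gon: merge 3 vertices and 3 edges, delete both glued faces → V=28, E=58, F=32.
Check: V − E + F = 28 − 58 + 32 = 2.

58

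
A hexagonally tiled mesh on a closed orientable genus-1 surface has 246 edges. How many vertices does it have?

164

χ = 2 − 2·1 = 0, and every face is a hexagon so 6F = 2E.
F = 2E/6 = 82. Then V = 0 + E − F = 0 + 246 − 82 = 164.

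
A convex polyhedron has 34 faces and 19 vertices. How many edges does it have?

Here V − E + F = 2.
E = V + F − (2) = 19 + 34 − (2) = 51.

51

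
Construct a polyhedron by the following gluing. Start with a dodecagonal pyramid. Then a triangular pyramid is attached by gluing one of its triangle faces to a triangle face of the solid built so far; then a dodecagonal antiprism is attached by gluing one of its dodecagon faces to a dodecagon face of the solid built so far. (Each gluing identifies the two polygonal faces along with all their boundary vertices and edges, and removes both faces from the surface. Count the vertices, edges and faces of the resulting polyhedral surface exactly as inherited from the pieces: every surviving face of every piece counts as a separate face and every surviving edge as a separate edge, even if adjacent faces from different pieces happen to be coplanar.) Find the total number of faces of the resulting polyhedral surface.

A dodecagonal pyramid: V=13, E=24, F=13.
Attach a triangular pyramid (V=4, E=6, F=4) along a 3-gon: merge 3 vertices and 3 edges, delete both glued faces → V=14, E=27, F=15.
Attach a dodecagonal antiprism (V=24, E=48, F=26) along a 12-gon: merge 12 vertices and 12 edges, delete both glued faces → V=26, E=63, F=39.
Check: V − E + F = 26 − 63 + 39 = 2.

39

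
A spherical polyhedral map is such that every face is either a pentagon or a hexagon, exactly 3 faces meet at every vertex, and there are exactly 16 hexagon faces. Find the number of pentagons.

Let x be the number of pentagons; then F = 16 + x.
Edge–face incidences: 2E = 6·16 + 5·x = 96 + 5x.
Every vertex has degree 3, so 3V = 2E.
Euler: V − E + F = 2 ⇒ (2E)/3 − E + (16 + x) = 2.
Multiply by 6: 2·(2E) − 3·(2E) + 6·(16 + x) = 12, i.e. 96 + 6x − (96 + 5x) = 12.
Collecting terms: x = 12.
Then 2E = 96 + 5·12 = 156, so E = 78, V = 2E/3 = 52, F = 16 + 12 = 28.

12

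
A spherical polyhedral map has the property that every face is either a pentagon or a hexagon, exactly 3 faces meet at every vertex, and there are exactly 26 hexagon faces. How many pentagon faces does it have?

Let x be the number of pentagons; then F = 26 + x.
Edge–face incidences: 2E = 6·26 + 5·x = 156 + 5x.
Every vertex has degree 3, so 3V = 2E.
Euler: V − E + F = 2 ⇒ (2E)/3 − E + (26 + x) = 2.
Multiply by 6: 2·(2E) − 3·(2E) + 6·(26 + x) = 12, i.e. 156 + 6x − (156 + 5x) = 12.
Collecting terms: x = 12.
Then 2E = 156 + 5·12 = 216, so E = 108, V = 2E/3 = 72, F = 26 + 12 = 38.

12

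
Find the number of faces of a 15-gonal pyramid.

16

A pyramid on an n-gon base has one n-gon and n triangles: V = 15 + 1 = 16, E = 2·15 = 30, F = 15 + 1 = 16.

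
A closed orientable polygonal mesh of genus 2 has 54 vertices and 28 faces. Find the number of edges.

For a closed orientable surface of genus 2, χ = 2 − 2·2 = -2.
E = V + F − (-2) = 54 + 28 − (-2) = 84.

84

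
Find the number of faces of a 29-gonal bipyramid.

58

A bipyramid over an n-gon has 2n triangular faces and n + 2 vertices: V = 29 + 2 = 31, E = 3·29 = 87, F = 2·29 = 58.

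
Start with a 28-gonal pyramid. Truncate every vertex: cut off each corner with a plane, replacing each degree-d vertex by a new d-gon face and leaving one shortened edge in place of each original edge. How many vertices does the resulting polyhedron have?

112

The base solid has V = 29, E = 56, F = 29.
Truncation replaces each original edge-end by a new vertex, so V′ = 2E = 112.
Each original edge survives, and each old vertex of degree d contributes d new edges; summing degrees gives Σd = 2E, so E′ = E + 2E = 3E = 168.
Each original face survives and each original vertex becomes one new face: F′ = F + V = 58.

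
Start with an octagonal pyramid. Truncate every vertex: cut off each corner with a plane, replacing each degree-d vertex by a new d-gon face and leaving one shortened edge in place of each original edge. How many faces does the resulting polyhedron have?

The base solid has V = 9, E = 16, F = 9.
Truncation replaces each original edge-end by a new vertex, so V′ = 2E = 32.
Each original edge survives, and each old vertex of degree d contributes d new edges; summing degrees gives Σd = 2E, so E′ = E + 2E = 3E = 48.
Each original face survives and each original vertex becomes one new face: F′ = F + V = 18.

18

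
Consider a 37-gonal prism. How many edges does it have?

111

A prism on an n-gon has two n-gon bases and n rectangular sides: V = 2·37 = 74, E = 3·37 = 111, F = 37 + 2 = 39.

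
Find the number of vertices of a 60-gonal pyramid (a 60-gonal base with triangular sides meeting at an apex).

61

A pyramid on an n-gon base has one n-gon and n triangles: V = 60 + 1 = 61, E = 2·60 = 120, F = 60 + 1 = 61.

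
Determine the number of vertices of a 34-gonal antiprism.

68

An antiprism on an n-gon has two n-gon caps and 2n triangles: V = 2·34 = 68, E = 4·34 = 136, F = 2·34 + 2 = 70.
Check: V − E + F = 68 − 136 + 70 = 2.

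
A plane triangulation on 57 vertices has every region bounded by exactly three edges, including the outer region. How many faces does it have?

In a plane triangulation 3F = 2E and V − E + F = 2, so F = 2V − 4 = 2·57 − 4 = 110.

110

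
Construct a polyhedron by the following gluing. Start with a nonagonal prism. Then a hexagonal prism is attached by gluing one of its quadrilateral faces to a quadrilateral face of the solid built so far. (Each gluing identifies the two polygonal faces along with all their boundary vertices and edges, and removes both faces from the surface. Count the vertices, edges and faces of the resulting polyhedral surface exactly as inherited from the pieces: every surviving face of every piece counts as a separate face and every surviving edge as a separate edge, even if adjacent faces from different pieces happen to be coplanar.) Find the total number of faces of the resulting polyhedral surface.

A nonagonal prism: V=18, E=27, F=11.
Attach a hexagonal prism (V=12, E=18, F=8) along a 4-gon: merge 4 vertices and 4 edges, delete both glued faces → V=26, E=41, F=17.
Check: V − E + F = 26 − 41 + 17 = 2.

17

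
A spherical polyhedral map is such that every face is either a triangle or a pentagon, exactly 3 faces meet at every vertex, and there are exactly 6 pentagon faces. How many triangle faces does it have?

2

Let x be the number of triangles; then F = 6 + x.
Edge–face incidences: 2E = 5·6 + 3·x = 30 + 3x.
Every vertex has degree 3, so 3V = 2E.
Euler: V − E + F = 2 ⇒ (2E)/3 − E + (6 + x) = 2.
Multiply by 6: 2·(2E) − 3·(2E) + 6·(6 + x) = 12, i.e. 36 + 6x − (30 + 3x) = 12.
Collecting terms: 3x + 6 = 12, so 3x = 6, so x = 2.
Then 2E = 30 + 3·2 = 36, so E = 18, V = 2E/3 = 12, F = 6 + 2 = 8.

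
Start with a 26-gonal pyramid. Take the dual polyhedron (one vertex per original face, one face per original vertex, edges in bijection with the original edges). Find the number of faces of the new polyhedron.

27

The base solid has V = 27, E = 52, F = 27.
The dual swaps V and F and preserves E: V′ = F = 27, E′ = E = 52, F′ = V = 27.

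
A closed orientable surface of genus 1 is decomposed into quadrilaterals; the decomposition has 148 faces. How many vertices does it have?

148

χ = 2 − 2·1 = 0, and every face is a square so 4F = 2E.
E = 4·148/2 = 296. Then V = 0 + E − F = 0 + 296 − 148 = 148.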